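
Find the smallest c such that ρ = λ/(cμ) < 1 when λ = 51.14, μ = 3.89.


Stability requires cμ > λ ⇔ c > λ/μ.
λ/μ = 51.14/3.89 = 13.1465
Minimum integer c = ⌊13.1465⌋ + 1 = 14
Check: 14·3.89 = 54.46 > 51.14, while 13·3.89 = 50.57 ≤ 51.14

Final: 14 servers


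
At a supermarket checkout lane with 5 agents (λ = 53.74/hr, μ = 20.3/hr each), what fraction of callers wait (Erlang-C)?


a = λ/μ = 2.6473; ρ = a/5 = 0.5295
P₀ = 0.068528 (from M/M/c formula)
C(c,a) = [a^c/(c!(1−ρ))]·P₀ = [130.01939/(120·0.4705)]·0.068528
= 2.30265·0.068528 = 0.157797

Final: 0.157797


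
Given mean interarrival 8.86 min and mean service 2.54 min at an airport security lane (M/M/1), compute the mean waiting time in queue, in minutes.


λ = 60/8.86 = 6.7720 /hr
μ = 60/2.54 = 23.6220 /hr
ρ = λ/μ = 6.7720/23.6220 = 0.2867
Wq = ρ/(μ−λ) = 0.2867/(23.6220−6.7720) = 0.01701 hr
In minutes: 0.01701·60 = 1.021 min

Final: 1.021 min


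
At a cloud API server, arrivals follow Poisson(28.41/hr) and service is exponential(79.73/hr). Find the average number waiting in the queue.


ρ = 28.41/79.73 = 0.3563
Lq = ρ²/(1−ρ) = 0.1270/0.6437 = 0.1973

Final: 0.1973


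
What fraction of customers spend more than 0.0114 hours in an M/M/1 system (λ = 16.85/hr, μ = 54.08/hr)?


W ~ Exponential(μ−λ) for M/M/1.
μ − λ = 54.08 − 16.85 = 37.2300
P(W > t) = e^{−(μ−λ)t} = e^{−0.4244} = 0.654148

Final: 0.654148


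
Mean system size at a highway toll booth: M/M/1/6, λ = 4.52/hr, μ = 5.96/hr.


ρ = 4.52/5.96 = 0.7584
L = ρ[1 − (K+1)ρ^K + Kρ^(K+1)] / [(1−ρ)(1−ρ^(K+1))]
Numerator: 0.7584·(1 − 7·0.190262 + 6·0.144293) = 0.404920
Denominator: (0.2416)·(0.855707) = 0.206748
L = 0.404920/0.206748 = 1.9585

Final: 1.9585


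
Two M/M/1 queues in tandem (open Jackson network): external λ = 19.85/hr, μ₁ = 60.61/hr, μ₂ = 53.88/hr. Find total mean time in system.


Each node sees arrival rate λ = 19.85/hr (tandem ⇒ throughput preserved).
W₁ = 1/(μ₁−λ) = 1/(60.61−19.85) = 0.02453 hr
W₂ = 1/(μ₂−λ) = 1/(53.88−19.85) = 0.02939 hr
W_total = W₁ + W₂ = 0.02453 + 0.02939 = 0.05392 hr

Final: 0.05392 hr


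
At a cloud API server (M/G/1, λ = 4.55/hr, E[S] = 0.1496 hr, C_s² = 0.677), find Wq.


ρ = λ·E[S] = 4.55·0.1496 = 0.6807
E[S²] = E[S]²(1+C_s²) = 0.1496²·(1+0.677) = 0.037532
Wq = λ·E[S²]/(2(1−ρ)) = 4.55·0.037532/(2·0.3193) = 0.26739 hr

Final: 0.26739 hr


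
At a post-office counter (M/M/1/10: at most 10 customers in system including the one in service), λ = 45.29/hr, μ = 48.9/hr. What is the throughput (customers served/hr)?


ρ = 0.9262; P_K = (1−ρ)ρ^10/(1−ρ^11) = 0.060170
λ_eff = λ(1 − P_K) = 45.29·(1 − 0.060170) = 45.29·0.939830 = 42.5649 /hr

Final: 42.5649 /hr


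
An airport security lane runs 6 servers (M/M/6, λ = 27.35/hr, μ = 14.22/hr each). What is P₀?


a = λ/μ = 27.35/14.22 = 1.9233; ρ = a/c = 0.3206
Σ_{k=0}^{5} a^k/k! (terms k=0..5) = 1.00000 + 1.92335 + 1.84963 + 1.18583 + 0.57019 + 0.21933 = 6.74833
Tail: a^6/(6!(1−ρ)) = 50.62283/(720·0.6794) = 0.10348
P₀ = 1/(6.74833 + 0.10348) = 1/6.85181 = 0.145947

Final: 0.145947


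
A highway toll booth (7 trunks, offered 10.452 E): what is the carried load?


B(7,10.452) = 0.428646 (Erlang-B)
Carried load = a(1 − B) = 10.452·(1 − 0.428646) = 10.452·0.571354 = 5.9718 E

Final: 5.9718 Erlangs


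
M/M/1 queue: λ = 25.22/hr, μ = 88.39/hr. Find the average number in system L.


ρ = λ/μ = 25.22/88.39 = 0.2853
L = ρ/(1−ρ) = 0.2853/(1 − 0.2853) = 0.2853/0.7147 = 0.3992

Final: 0.3992


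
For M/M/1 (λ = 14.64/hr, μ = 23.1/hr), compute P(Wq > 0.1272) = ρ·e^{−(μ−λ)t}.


ρ = 14.64/23.1 = 0.6338
P(Wq > t) = ρ·e^{−(μ−λ)t} = 0.6338·e^{−1.0761}
= 0.6338·0.340918 = 0.216063

Final: 0.216063


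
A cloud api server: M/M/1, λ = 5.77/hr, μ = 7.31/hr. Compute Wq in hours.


ρ = 5.77/7.31 = 0.7893
Wq = ρ/(μ−λ) = 0.7893/(7.31 − 5.77) = 0.7893/1.54 = 0.5126 hr

Final: 0.5126 hr


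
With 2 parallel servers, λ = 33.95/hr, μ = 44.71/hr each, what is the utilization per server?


ρ = λ/(cμ) = 33.95/(2·44.71) = 33.95/89.42 = 0.3797

Final: 0.3797


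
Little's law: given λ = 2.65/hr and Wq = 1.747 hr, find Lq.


Lq = λWq = 2.65·1.747 = 4.6296

Final: 4.6296


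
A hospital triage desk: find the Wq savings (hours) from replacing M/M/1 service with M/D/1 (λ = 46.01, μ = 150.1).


ρ = 46.01/150.1 = 0.3065
Wq(M/M/1) = ρ/(μ−λ) = 0.3065/104.09 = 0.002945 hr
Wq(M/D/1) = ρ/(2(μ−λ)) = 0.001472 hr
Savings = 0.002945 − 0.001472 = 0.001472 hr

Final: 0.001472 hr


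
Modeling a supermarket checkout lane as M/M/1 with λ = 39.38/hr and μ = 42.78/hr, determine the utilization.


ρ = λ/μ = 39.38/42.78 = 0.9205

Final: 0.9205


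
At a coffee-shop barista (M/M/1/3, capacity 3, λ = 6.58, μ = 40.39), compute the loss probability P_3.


ρ = λ/μ = 6.58/40.39 = 0.1629
P_K = (1−ρ)ρ^K/(1−ρ^(K+1)) = (0.8371·0.004324)/(1 − 0.0007044)
= 0.003619/0.999296 = 0.003622

Final: 0.003622


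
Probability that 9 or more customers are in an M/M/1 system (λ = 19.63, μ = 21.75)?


ρ = 19.63/21.75 = 0.9025
P(N ≥ n) = ρ^n = 0.9025^9 = 0.397328

Final: 0.397328


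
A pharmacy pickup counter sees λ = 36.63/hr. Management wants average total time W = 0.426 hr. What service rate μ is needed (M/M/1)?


W = 1/(μ−λ) ⇒ μ − λ = 1/W = 1/0.426 = 2.3474
μ = λ + 1/W = 36.63 + 2.3474 = 38.9774 per hr

Final: 38.9774 /hr


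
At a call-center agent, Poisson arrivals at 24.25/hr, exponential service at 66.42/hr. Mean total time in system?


W = 1/(μ−λ) = 1/(66.42 − 24.25) = 1/42.17 = 0.02371 hr

Final: 0.02371 hr


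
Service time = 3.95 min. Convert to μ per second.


μ = 1/(service time) in consistent units.
1 second = 0.0166667 min, so μ = 0.0166667/3.95 = 0.004219 per second

Final: 0.004219 /sec


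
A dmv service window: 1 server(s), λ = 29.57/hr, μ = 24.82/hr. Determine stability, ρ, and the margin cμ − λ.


Total capacity cμ = 1·24.82 = 24.82/hr
ρ = λ/(cμ) = 29.57/24.82 = 1.1914
Stable ⇔ ρ < 1: NO
Spare capacity = cμ − λ = 24.82 − 29.57 = -4.75/hr

Final: ρ = 1.1914; unstable; margin = -4.75/hr


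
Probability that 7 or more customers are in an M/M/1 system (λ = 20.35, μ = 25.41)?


ρ = 20.35/25.41 = 0.8009
P(N ≥ n) = ρ^n = 0.8009^7 = 0.211309

Final: 0.211309


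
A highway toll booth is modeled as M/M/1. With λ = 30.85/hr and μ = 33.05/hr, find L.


ρ = λ/μ = 30.85/33.05 = 0.9334
L = ρ/(1−ρ) = 0.9334/(1 − 0.9334) = 0.9334/0.06657 = 14.0227

Final: 14.0227


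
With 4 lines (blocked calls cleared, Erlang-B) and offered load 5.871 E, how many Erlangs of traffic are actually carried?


B(4,5.871) = 0.461200 (Erlang-B)
Carried load = a(1 − B) = 5.871·(1 − 0.461200) = 5.871·0.538800 = 3.1633 E

Final: 3.1633 Erlangs


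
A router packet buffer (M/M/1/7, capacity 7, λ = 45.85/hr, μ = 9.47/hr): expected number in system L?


ρ = 45.85/9.47 = 4.8416
L = ρ[1 − (K+1)ρ^K + Kρ^(K+1)] / [(1−ρ)(1−ρ^(K+1))]
Numerator: 4.8416·(1 − 8·62362.788637 + 7·301935.993559) = 7817500.750864
Denominator: (-3.8416)·(-301934.993559) = 1159915.001655
L = 7817500.750864/1159915.001655 = 6.7397

Final: 6.7397


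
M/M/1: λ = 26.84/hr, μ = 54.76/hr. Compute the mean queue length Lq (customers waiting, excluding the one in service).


ρ = 26.84/54.76 = 0.4901
Lq = ρ²/(1−ρ) = 0.2402/0.5099 = 0.4712

Final: 0.4712


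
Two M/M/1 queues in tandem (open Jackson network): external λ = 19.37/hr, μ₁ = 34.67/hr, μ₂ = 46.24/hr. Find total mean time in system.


Each node sees arrival rate λ = 19.37/hr (tandem ⇒ throughput preserved).
W₁ = 1/(μ₁−λ) = 1/(34.67−19.37) = 0.06536 hr
W₂ = 1/(μ₂−λ) = 1/(46.24−19.37) = 0.03722 hr
W_total = W₁ + W₂ = 0.06536 + 0.03722 = 0.10258 hr

Final: 0.10258 hr


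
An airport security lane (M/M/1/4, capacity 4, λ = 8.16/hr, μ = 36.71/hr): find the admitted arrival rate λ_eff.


ρ = 0.2223; P_K = (1−ρ)ρ^4/(1−ρ^5) = 0.001900
λ_eff = λ(1 − P_K) = 8.16·(1 − 0.001900) = 8.16·0.998100 = 8.1445 /hr

Final: 8.1445 /hr


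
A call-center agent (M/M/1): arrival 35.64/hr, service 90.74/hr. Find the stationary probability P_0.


ρ = 35.64/90.74 = 0.3928
P_n = (1−ρ)·ρ^n = (1 − 0.3928)·0.3928^0 = 0.6072·1.000000 = 0.607229

Final: 0.607229


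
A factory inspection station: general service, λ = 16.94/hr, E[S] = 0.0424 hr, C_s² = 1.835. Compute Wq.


ρ = λ·E[S] = 16.94·0.0424 = 0.7183
E[S²] = E[S]²(1+C_s²) = 0.0424²·(1+1.835) = 0.005097
Wq = λ·E[S²]/(2(1−ρ)) = 16.94·0.005097/(2·0.2817) = 0.15322 hr

Final: 0.15322 hr


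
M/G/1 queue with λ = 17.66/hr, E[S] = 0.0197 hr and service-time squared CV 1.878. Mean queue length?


ρ = λ·E[S] = 17.66·0.0197 = 0.3479
Lq = ρ²(1+C_s²)/(2(1−ρ)) = 0.1210·(1+1.878)/(2·0.6521)
= 0.1210·2.8780/1.3042 = 0.26709

Final: 0.26709


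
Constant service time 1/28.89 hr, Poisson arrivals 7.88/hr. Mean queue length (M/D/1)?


ρ = 7.88/28.89 = 0.2728
M/D/1: Lq = ρ²/(2(1−ρ)) = 0.07440/(2·0.7272) = 0.05115

Final: 0.05115


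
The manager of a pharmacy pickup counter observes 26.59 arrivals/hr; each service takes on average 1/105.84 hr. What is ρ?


ρ = λ/μ = 26.59/105.84 = 0.2512

Final: 0.2512


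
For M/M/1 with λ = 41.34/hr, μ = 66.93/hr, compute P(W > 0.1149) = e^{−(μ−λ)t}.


W ~ Exponential(μ−λ) for M/M/1.
μ − λ = 66.93 − 41.34 = 25.5900
P(W > t) = e^{−(μ−λ)t} = e^{−2.9403} = 0.052850

Final: 0.052850


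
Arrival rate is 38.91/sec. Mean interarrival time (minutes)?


Mean interarrival time = 1/λ = 1/38.91 second = 0.02570 second
In minutes: 0.02570 × 0.0166667 = 0.0004283 min

Final: 0.0004283 min


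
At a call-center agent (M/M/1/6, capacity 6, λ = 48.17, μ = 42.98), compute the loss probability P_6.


ρ = λ/μ = 48.17/42.98 = 1.1208
P_K = (1−ρ)ρ^K/(1−ρ^(K+1)) = (-0.1208·1.981807)/(1 − 2.221118)
= -0.239311/-1.221118 = 0.195977

Final: 0.195977


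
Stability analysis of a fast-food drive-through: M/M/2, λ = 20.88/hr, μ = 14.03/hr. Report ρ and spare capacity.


Total capacity cμ = 2·14.03 = 28.06/hr
ρ = λ/(cμ) = 20.88/28.06 = 0.7441
Stable ⇔ ρ < 1: YES
Spare capacity = cμ − λ = 28.06 − 20.88 = 7.18/hr

Final: ρ = 0.7441; stable; margin = 7.18/hr


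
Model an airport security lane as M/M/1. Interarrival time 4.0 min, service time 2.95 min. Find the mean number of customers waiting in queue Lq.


λ = 60/4.0 = 15.0000 /hr
μ = 60/2.95 = 20.3390 /hr
ρ = λ/μ = 15.0000/20.3390 = 0.7375
Lq = ρ²/(1−ρ) = 0.5439/0.2625 = 2.0720

Final: 2.0720


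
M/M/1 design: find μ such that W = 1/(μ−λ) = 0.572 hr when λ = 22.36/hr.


W = 1/(μ−λ) ⇒ μ − λ = 1/W = 1/0.572 = 1.7483
μ = λ + 1/W = 22.36 + 1.7483 = 24.1083 per hr

Final: 24.1083 /hr


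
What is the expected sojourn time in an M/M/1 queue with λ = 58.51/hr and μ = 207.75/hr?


W = 1/(μ−λ) = 1/(207.75 − 58.51) = 1/149.24 = 0.006701 hr

Final: 0.006701 hr


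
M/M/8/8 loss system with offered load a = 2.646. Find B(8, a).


B(c,a) = (a^c/c!) / Σ_{k=0}^{c} a^k/k!
a^8/8! = 0.059593
Σ terms (k=0..8): 1.00000 + 2.64600 + 3.50066 + 3.08758 + 2.04243 + 1.08086 + 0.47666 + 0.18018 + 0.05959 = 14.073957
B = 0.059593/14.073957 = 0.004234

Final: 0.004234


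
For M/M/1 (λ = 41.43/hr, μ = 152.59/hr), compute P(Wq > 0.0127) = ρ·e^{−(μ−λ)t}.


ρ = 41.43/152.59 = 0.2715
P(Wq > t) = ρ·e^{−(μ−λ)t} = 0.2715·e^{−1.4117}
= 0.2715·0.243721 = 0.066173

Final: 0.066173


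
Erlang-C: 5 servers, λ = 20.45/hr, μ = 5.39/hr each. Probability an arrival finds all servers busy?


a = λ/μ = 3.7941; ρ = a/5 = 0.7588
P₀ = 0.017577 (from M/M/c formula)
C(c,a) = [a^c/(c!(1−ρ))]·P₀ = [786.18135/(120·0.2412)]·0.017577
= 27.16357·0.017577 = 0.477463

Final: 0.477463


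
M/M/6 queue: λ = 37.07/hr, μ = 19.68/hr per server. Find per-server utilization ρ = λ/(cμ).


ρ = λ/(cμ) = 37.07/(6·19.68) = 37.07/118.08 = 0.3139

Final: 0.3139


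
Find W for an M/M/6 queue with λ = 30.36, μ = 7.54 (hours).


a = 4.0265; ρ = 0.6711; P₀ = 0.016186
Lq = P₀·a^c·ρ/(c!(1−ρ)²) = 0.59431
Wq = Lq/λ = 0.59431/30.36 = 0.01958 hr
W = Wq + 1/μ = 0.01958 + 0.13263 = 0.15220 hr

Final: 0.15220 hr


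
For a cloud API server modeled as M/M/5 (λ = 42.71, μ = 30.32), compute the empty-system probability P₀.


a = λ/μ = 42.71/30.32 = 1.4086; ρ = a/c = 0.2817
Σ_{k=0}^{4} a^k/k! (terms k=0..4) = 1.00000 + 1.40864 + 0.99213 + 0.46585 + 0.16406 = 4.03069
Tail: a^5/(5!(1−ρ)) = 5.54628/(120·0.7183) = 0.06435
P₀ = 1/(4.03069 + 0.06435) = 1/4.09503 = 0.244198

Final: 0.244198


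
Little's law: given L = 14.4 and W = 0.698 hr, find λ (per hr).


λ = L/W = 14.4/0.698 = 20.6304 /hr

Final: 20.6304 /hr


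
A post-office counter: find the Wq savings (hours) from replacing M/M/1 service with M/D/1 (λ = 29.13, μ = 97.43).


ρ = 29.13/97.43 = 0.2990
Wq(M/M/1) = ρ/(μ−λ) = 0.2990/68.30 = 0.004378 hr
Wq(M/D/1) = ρ/(2(μ−λ)) = 0.002189 hr
Savings = 0.004378 − 0.002189 = 0.002189 hr

Final: 0.002189 hr


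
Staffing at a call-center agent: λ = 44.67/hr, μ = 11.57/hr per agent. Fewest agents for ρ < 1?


Stability requires cμ > λ ⇔ c > λ/μ.
λ/μ = 44.67/11.57 = 3.8608
Minimum integer c = ⌊3.8608⌋ + 1 = 4
Check: 4·11.57 = 46.28 > 44.67, while 3·11.57 = 34.71 ≤ 44.67

Final: 4 servers


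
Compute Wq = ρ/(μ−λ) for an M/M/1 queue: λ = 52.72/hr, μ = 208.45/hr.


ρ = 52.72/208.45 = 0.2529
Wq = ρ/(μ−λ) = 0.2529/(208.45 − 52.72) = 0.2529/155.73 = 0.001624 hr

Final: 0.001624 hr


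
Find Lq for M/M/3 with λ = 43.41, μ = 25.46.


a = λ/μ = 1.7050; ρ = a/3 = 0.5683
P₀ = 0.164679
Lq = P₀·a^c·ρ / (c!·(1−ρ)²) = 0.164679·4.95672·0.5683/(6·0.18633)
= 0.41497

Final: 0.41497


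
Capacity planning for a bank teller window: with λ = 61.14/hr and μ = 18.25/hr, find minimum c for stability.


Stability requires cμ > λ ⇔ c > λ/μ.
λ/μ = 61.14/18.25 = 3.3501
Minimum integer c = ⌊3.3501⌋ + 1 = 4
Check: 4·18.25 = 73.00 > 61.14, while 3·18.25 = 54.75 ≤ 61.14

Final: 4 servers


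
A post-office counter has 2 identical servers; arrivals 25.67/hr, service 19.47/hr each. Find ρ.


ρ = λ/(cμ) = 25.67/(2·19.47) = 25.67/38.94 = 0.6592

Final: 0.6592


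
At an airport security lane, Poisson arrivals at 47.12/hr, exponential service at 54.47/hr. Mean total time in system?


W = 1/(μ−λ) = 1/(54.47 − 47.12) = 1/7.35 = 0.1361 hr

Final: 0.1361 hr


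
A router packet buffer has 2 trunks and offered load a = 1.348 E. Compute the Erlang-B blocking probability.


B(c,a) = (a^c/c!) / Σ_{k=0}^{c} a^k/k!
a^2/2! = 0.908552
Σ terms (k=0..2): 1.00000 + 1.34800 + 0.90855 = 3.256552
B = 0.908552/3.256552 = 0.278992

Final: 0.278992


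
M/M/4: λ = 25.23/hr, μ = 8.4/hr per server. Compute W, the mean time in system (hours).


a = 3.0036; ρ = 0.7509; P₀ = 0.037533
Lq = P₀·a^c·ρ/(c!(1−ρ)²) = 1.54013
Wq = Lq/λ = 1.54013/25.23 = 0.06104 hr
W = Wq + 1/μ = 0.06104 + 0.11905 = 0.18009 hr

Final: 0.18009 hr


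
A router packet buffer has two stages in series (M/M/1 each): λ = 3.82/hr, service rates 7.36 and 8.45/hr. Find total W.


Each node sees arrival rate λ = 3.82/hr (tandem ⇒ throughput preserved).
W₁ = 1/(μ₁−λ) = 1/(7.36−3.82) = 0.28249 hr
W₂ = 1/(μ₂−λ) = 1/(8.45−3.82) = 0.21598 hr
W_total = W₁ + W₂ = 0.28249 + 0.21598 = 0.49847 hr

Final: 0.49847 hr


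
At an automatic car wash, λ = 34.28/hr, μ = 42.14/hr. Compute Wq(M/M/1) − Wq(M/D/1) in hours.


ρ = 34.28/42.14 = 0.8135
Wq(M/M/1) = ρ/(μ−λ) = 0.8135/7.86 = 0.10350 hr
Wq(M/D/1) = ρ/(2(μ−λ)) = 0.05175 hr
Savings = 0.10350 − 0.05175 = 0.05175 hr

Final: 0.05175 hr


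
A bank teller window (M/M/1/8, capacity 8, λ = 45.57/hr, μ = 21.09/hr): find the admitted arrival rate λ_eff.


ρ = 2.1607; P_K = (1−ρ)ρ^8/(1−ρ^9) = 0.537719
λ_eff = λ(1 − P_K) = 45.57·(1 − 0.537719) = 45.57·0.462281 = 21.0661 /hr

Final: 21.0661 /hr


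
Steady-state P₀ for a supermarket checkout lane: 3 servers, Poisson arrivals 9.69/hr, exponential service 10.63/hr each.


a = λ/μ = 9.69/10.63 = 0.9116; ρ = a/c = 0.3039
Σ_{k=0}^{2} a^k/k! (terms k=0..2) = 1.00000 + 0.91157 + 0.41548 = 2.32705
Tail: a^3/(3!(1−ρ)) = 0.75748/(6·0.6961) = 0.18135
P₀ = 1/(2.32705 + 0.18135) = 1/2.50840 = 0.398660

Final: 0.398660


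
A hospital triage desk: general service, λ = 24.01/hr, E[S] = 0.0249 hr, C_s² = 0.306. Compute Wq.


ρ = λ·E[S] = 24.01·0.0249 = 0.5978
E[S²] = E[S]²(1+C_s²) = 0.0249²·(1+0.306) = 0.0008097
Wq = λ·E[S²]/(2(1−ρ)) = 24.01·0.0008097/(2·0.4022) = 0.02417 hr

Final: 0.02417 hr


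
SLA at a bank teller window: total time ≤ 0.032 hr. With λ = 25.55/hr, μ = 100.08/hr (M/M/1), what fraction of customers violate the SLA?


W ~ Exponential(μ−λ) for M/M/1.
μ − λ = 100.08 − 25.55 = 74.5300
P(W > t) = e^{−(μ−λ)t} = e^{−2.3850} = 0.092093

Final: 0.092093


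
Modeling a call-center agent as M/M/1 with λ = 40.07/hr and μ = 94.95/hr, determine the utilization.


ρ = λ/μ = 40.07/94.95 = 0.4220

Final: 0.4220


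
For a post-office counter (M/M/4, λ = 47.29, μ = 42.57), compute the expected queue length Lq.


a = λ/μ = 1.1109; ρ = a/4 = 0.2777
P₀ = 0.328490
Lq = P₀·a^c·ρ / (c!·(1−ρ)²) = 0.328490·1.52287·0.2777/(24·0.52169)
= 0.01110

Final: 0.01110


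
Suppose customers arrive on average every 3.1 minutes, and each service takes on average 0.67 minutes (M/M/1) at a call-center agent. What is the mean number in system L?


λ = 60/3.1 = 19.3548 /hr
μ = 60/0.67 = 89.5522 /hr
ρ = λ/μ = 19.3548/89.5522 = 0.2161
L = ρ/(1−ρ) = 0.2161/0.7839 = 0.2757

Final: 0.2757


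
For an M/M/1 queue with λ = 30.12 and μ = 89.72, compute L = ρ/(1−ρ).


ρ = λ/μ = 30.12/89.72 = 0.3357
L = ρ/(1−ρ) = 0.3357/(1 − 0.3357) = 0.3357/0.6643 = 0.5054

Final: 0.5054


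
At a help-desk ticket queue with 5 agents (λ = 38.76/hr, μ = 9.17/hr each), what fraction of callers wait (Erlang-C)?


a = λ/μ = 4.2268; ρ = a/5 = 0.8454
P₀ = 0.008869 (from M/M/c formula)
C(c,a) = [a^c/(c!(1−ρ))]·P₀ = [1349.18705/(120·0.1546)]·0.008869
= 72.70831·0.008869 = 0.644839

Final: 0.644839


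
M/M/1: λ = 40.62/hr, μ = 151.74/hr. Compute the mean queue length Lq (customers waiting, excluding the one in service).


ρ = 40.62/151.74 = 0.2677
Lq = ρ²/(1−ρ) = 0.07166/0.7323 = 0.09786

Final: 0.09786


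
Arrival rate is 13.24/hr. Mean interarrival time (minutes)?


Mean interarrival time = 1/λ = 1/13.24 hour = 0.07553 hour
In minutes: 0.07553 × 60 = 4.5317 min

Final: 4.5317 min


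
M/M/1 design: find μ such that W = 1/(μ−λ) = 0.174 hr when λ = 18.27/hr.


W = 1/(μ−λ) ⇒ μ − λ = 1/W = 1/0.174 = 5.7471
μ = λ + 1/W = 18.27 + 5.7471 = 24.0171 per hr

Final: 24.0171 /hr


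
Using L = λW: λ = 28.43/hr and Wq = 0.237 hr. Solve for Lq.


Lq = λWq = 28.43·0.237 = 6.7379

Final: 6.7379


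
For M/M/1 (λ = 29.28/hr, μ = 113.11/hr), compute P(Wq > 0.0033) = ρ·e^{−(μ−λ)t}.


ρ = 29.28/113.11 = 0.2589
P(Wq > t) = ρ·e^{−(μ−λ)t} = 0.2589·e^{−0.2766}
= 0.2589·0.758328 = 0.196303

Final: 0.196303


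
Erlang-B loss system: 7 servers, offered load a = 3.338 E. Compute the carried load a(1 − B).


B(7,3.338) = 0.033228 (Erlang-B)
Carried load = a(1 − B) = 3.338·(1 − 0.033228) = 3.338·0.966772 = 3.2271 E

Final: 3.2271 Erlangs


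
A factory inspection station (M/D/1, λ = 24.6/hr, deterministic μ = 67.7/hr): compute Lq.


ρ = 24.6/67.7 = 0.3634
M/D/1: Lq = ρ²/(2(1−ρ)) = 0.1320/(2·0.6366) = 0.10370

Final: 0.10370


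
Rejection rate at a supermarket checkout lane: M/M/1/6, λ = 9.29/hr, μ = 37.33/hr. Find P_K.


ρ = λ/μ = 9.29/37.33 = 0.2489
P_K = (1−ρ)ρ^K/(1−ρ^(K+1)) = (0.7511·0.0002375)/(1 − 0.00005912)
= 0.0001784/0.999941 = 0.0001784

Final: 0.0001784


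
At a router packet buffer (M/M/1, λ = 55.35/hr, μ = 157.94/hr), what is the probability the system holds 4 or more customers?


ρ = 55.35/157.94 = 0.3504
P(N ≥ n) = ρ^n = 0.3504^4 = 0.015083

Final: 0.015083


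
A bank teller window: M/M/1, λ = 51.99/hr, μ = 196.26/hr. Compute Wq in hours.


ρ = 51.99/196.26 = 0.2649
Wq = ρ/(μ−λ) = 0.2649/(196.26 − 51.99) = 0.2649/144.27 = 0.001836 hr

Final: 0.001836 hr


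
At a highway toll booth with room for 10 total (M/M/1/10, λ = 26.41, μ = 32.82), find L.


ρ = 26.41/32.82 = 0.8047
L = ρ[1 − (K+1)ρ^K + Kρ^(K+1)] / [(1−ρ)(1−ρ^(K+1))]
Numerator: 0.8047·(1 − 11·0.113841 + 10·0.091607) = 0.534170
Denominator: (0.1953)·(0.908393) = 0.177416
L = 0.534170/0.177416 = 3.0108

Final: 3.0108


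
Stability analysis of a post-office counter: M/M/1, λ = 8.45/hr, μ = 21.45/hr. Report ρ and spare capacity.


Total capacity cμ = 1·21.45 = 21.45/hr
ρ = λ/(cμ) = 8.45/21.45 = 0.3939
Stable ⇔ ρ < 1: YES
Spare capacity = cμ − λ = 21.45 − 8.45 = 13.00/hr

Final: ρ = 0.3939; stable; margin = 13.00/hr


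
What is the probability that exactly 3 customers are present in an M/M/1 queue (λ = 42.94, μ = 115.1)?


ρ = 42.94/115.1 = 0.3731
P_n = (1−ρ)·ρ^n = (1 − 0.3731)·0.3731^3 = 0.6269·0.051923 = 0.032552

Final: 0.032552


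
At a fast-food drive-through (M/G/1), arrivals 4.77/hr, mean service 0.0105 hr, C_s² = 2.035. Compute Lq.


ρ = λ·E[S] = 4.77·0.0105 = 0.05008
Lq = ρ²(1+C_s²)/(2(1−ρ)) = 0.002509·(1+2.035)/(2·0.9499)
= 0.002509·3.0350/1.8998 = 0.004007

Final: 0.004007


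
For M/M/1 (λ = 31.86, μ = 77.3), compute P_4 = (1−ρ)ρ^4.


ρ = 31.86/77.3 = 0.4122
P_n = (1−ρ)·ρ^n = (1 − 0.4122)·0.4122^4 = 0.5878·0.028858 = 0.016964

Final: 0.016964


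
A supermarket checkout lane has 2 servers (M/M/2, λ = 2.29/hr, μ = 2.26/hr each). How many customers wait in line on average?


a = λ/μ = 1.0133; ρ = a/2 = 0.5066
P₀ = 0.327460
Lq = P₀·a^c·ρ / (c!·(1−ρ)²) = 0.327460·1.02672·0.5066/(2·0.24341)
= 0.34990

Final: 0.34990


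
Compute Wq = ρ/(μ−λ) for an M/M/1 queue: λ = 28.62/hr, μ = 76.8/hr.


ρ = 28.62/76.8 = 0.3727
Wq = ρ/(μ−λ) = 0.3727/(76.8 − 28.62) = 0.3727/48.18 = 0.007735 hr

Final: 0.007735 hr


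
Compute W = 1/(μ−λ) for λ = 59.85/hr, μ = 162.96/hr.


W = 1/(μ−λ) = 1/(162.96 − 59.85) = 1/103.11 = 0.009698 hr

Final: 0.009698 hr


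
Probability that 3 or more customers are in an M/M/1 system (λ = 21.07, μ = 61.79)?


ρ = 21.07/61.79 = 0.3410
P(N ≥ n) = ρ^n = 0.3410^3 = 0.039650

Final: 0.039650


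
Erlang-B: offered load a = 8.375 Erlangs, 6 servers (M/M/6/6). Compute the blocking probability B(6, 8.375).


B(c,a) = (a^c/c!) / Σ_{k=0}^{c} a^k/k!
a^6/6! = 479.265754
Σ terms (k=0..6): 1.00000 + 8.37500 + 35.07031 + 97.90462 + 204.98780 + 343.35457 + 479.26575 = 1169.958063
B = 479.265754/1169.958063 = 0.409644

Final: 0.409644


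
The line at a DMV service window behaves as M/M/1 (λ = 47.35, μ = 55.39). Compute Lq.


ρ = 47.35/55.39 = 0.8548
Lq = ρ²/(1−ρ) = 0.7308/0.1452 = 5.0345

Final: 5.0345


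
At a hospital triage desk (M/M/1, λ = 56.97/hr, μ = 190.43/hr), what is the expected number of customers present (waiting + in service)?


ρ = λ/μ = 56.97/190.43 = 0.2992
L = ρ/(1−ρ) = 0.2992/(1 − 0.2992) = 0.2992/0.7008 = 0.4269

Final: 0.4269


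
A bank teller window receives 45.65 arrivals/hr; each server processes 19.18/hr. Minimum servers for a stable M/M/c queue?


Stability requires cμ > λ ⇔ c > λ/μ.
λ/μ = 45.65/19.18 = 2.3801
Minimum integer c = ⌊2.3801⌋ + 1 = 3
Check: 3·19.18 = 57.54 > 45.65, while 2·19.18 = 38.36 ≤ 45.65

Final: 3 servers


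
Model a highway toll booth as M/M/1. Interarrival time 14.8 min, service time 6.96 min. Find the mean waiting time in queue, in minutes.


λ = 60/14.8 = 4.0541 /hr
μ = 60/6.96 = 8.6207 /hr
ρ = λ/μ = 4.0541/8.6207 = 0.4703
Wq = ρ/(μ−λ) = 0.4703/(8.6207−4.0541) = 0.10298 hr
In minutes: 0.10298·60 = 6.179 min

Final: 6.179 min


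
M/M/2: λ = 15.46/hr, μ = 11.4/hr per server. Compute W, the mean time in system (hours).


a = 1.3561; ρ = 0.6781; P₀ = 0.191845
Lq = P₀·a^c·ρ/(c!(1−ρ)²) = 1.15420
Wq = Lq/λ = 1.15420/15.46 = 0.07466 hr
W = Wq + 1/μ = 0.07466 + 0.08772 = 0.16238 hr

Final: 0.16238 hr


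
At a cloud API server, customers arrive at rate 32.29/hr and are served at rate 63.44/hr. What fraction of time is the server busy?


ρ = λ/μ = 32.29/63.44 = 0.5090

Final: 0.5090


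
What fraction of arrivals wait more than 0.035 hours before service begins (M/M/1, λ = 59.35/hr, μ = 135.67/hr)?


ρ = 59.35/135.67 = 0.4375
P(Wq > t) = ρ·e^{−(μ−λ)t} = 0.4375·e^{−2.6712}
= 0.4375·0.069169 = 0.030259

Final: 0.030259


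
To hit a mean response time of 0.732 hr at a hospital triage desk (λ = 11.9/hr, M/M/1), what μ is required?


W = 1/(μ−λ) ⇒ μ − λ = 1/W = 1/0.732 = 1.3661
μ = λ + 1/W = 11.9 + 1.3661 = 13.2661 per hr

Final: 13.2661 /hr


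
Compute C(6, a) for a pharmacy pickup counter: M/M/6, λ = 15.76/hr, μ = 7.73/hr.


a = λ/μ = 2.0388; ρ = a/6 = 0.3398
P₀ = 0.129967 (from M/M/c formula)
C(c,a) = [a^c/(c!(1−ρ))]·P₀ = [71.82247/(720·0.6602)]·0.129967
= 0.15110·0.129967 = 0.019638

Final: 0.019638


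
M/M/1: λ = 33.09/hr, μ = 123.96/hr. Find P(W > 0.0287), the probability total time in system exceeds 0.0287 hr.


W ~ Exponential(μ−λ) for M/M/1.
μ − λ = 123.96 − 33.09 = 90.8700
P(W > t) = e^{−(μ−λ)t} = e^{−2.6080} = 0.073684

Final: 0.073684


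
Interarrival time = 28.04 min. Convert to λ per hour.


λ = 1/(interarrival time) in consistent units.
1 hour = 60 min, so λ = 60/28.04 = 2.1398 per hour

Final: 2.1398 /hr


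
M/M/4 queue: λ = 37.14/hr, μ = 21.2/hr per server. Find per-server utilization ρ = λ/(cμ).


ρ = λ/(cμ) = 37.14/(4·21.2) = 37.14/84.80 = 0.4380

Final: 0.4380


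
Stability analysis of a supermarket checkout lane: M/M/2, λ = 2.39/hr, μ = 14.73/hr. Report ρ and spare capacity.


Total capacity cμ = 2·14.73 = 29.46/hr
ρ = λ/(cμ) = 2.39/29.46 = 0.08113
Stable ⇔ ρ < 1: YES
Spare capacity = cμ − λ = 29.46 − 2.39 = 27.07/hr

Final: ρ = 0.08113; stable; margin = 27.07/hr


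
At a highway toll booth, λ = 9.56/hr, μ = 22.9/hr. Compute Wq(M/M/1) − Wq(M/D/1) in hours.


ρ = 9.56/22.9 = 0.4175
Wq(M/M/1) = ρ/(μ−λ) = 0.4175/13.34 = 0.03129 hr
Wq(M/D/1) = ρ/(2(μ−λ)) = 0.01565 hr
Savings = 0.03129 − 0.01565 = 0.01565 hr

Final: 0.01565 hr


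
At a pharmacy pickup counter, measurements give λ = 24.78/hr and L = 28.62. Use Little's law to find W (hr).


W = L/λ = 28.62/24.78 = 1.1550 hr

Final: 1.1550 hr


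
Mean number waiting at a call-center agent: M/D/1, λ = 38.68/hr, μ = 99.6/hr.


ρ = 38.68/99.6 = 0.3884
M/D/1: Lq = ρ²/(2(1−ρ)) = 0.1508/(2·0.6116) = 0.12329

Final: 0.12329


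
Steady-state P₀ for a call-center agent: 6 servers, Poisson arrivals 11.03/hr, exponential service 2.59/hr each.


a = λ/μ = 11.03/2.59 = 4.2587; ρ = a/c = 0.7098
Σ_{k=0}^{5} a^k/k! (terms k=0..5) = 1.00000 + 4.25869 + 9.06821 + 12.87289 + 13.70540 + 11.67340 = 52.57859
Tail: a^6/(6!(1−ρ)) = 5965.60495/(720·0.2902) = 28.54937
P₀ = 1/(52.57859 + 28.54937) = 1/81.12795 = 0.012326

Final: 0.012326


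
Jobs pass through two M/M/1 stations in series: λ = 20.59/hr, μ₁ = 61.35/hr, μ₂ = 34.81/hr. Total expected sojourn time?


Each node sees arrival rate λ = 20.59/hr (tandem ⇒ throughput preserved).
W₁ = 1/(μ₁−λ) = 1/(61.35−20.59) = 0.02453 hr
W₂ = 1/(μ₂−λ) = 1/(34.81−20.59) = 0.07032 hr
W_total = W₁ + W₂ = 0.02453 + 0.07032 = 0.09486 hr

Final: 0.09486 hr


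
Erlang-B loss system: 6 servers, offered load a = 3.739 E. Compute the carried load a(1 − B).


B(6,3.739) = 0.098648 (Erlang-B)
Carried load = a(1 − B) = 3.739·(1 − 0.098648) = 3.739·0.901352 = 3.3702 E

Final: 3.3702 Erlangs


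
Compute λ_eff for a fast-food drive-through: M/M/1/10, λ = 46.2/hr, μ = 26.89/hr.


ρ = 1.7181; P_K = (1−ρ)ρ^10/(1−ρ^11) = 0.419054
λ_eff = λ(1 − P_K) = 46.2·(1 − 0.419054) = 46.2·0.580946 = 26.8397 /hr

Final: 26.8397 /hr


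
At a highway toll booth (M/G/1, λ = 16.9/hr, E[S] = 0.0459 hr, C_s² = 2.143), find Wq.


ρ = λ·E[S] = 16.9·0.0459 = 0.7757
E[S²] = E[S]²(1+C_s²) = 0.0459²·(1+2.143) = 0.006622
Wq = λ·E[S²]/(2(1−ρ)) = 16.9·0.006622/(2·0.2243) = 0.24947 hr

Final: 0.24947 hr


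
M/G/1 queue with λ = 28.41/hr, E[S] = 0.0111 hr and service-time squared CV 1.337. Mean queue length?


ρ = λ·E[S] = 28.41·0.0111 = 0.3154
Lq = ρ²(1+C_s²)/(2(1−ρ)) = 0.09945·(1+1.337)/(2·0.6846)
= 0.09945·2.3370/1.3693 = 0.16973

Final: 0.16973


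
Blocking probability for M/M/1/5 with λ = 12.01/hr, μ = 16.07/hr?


ρ = λ/μ = 12.01/16.07 = 0.7474
P_K = (1−ρ)ρ^K/(1−ρ^(K+1)) = (0.2526·0.233150)/(1 − 0.174246)
= 0.058904/0.825754 = 0.071334

Final: 0.071334


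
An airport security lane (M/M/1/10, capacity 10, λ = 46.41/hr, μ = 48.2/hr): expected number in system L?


ρ = 46.41/48.2 = 0.9629
L = ρ[1 − (K+1)ρ^K + Kρ^(K+1)] / [(1−ρ)(1−ρ^(K+1))]
Numerator: 0.9629·(1 − 11·0.684929 + 10·0.659492) = 0.058455
Denominator: (0.03714)·(0.340508) = 0.012645
L = 0.058455/0.012645 = 4.6227

Final: 4.6227


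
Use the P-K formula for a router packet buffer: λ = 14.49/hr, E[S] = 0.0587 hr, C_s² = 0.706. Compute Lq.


ρ = λ·E[S] = 14.49·0.0587 = 0.8506
Lq = ρ²(1+C_s²)/(2(1−ρ)) = 0.7235·(1+0.706)/(2·0.1494)
= 0.7235·1.7060/0.2989 = 4.12956

Final: 4.12956


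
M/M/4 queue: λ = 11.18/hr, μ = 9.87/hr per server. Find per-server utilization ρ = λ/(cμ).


ρ = λ/(cμ) = 11.18/(4·9.87) = 11.18/39.48 = 0.2832

Final: 0.2832


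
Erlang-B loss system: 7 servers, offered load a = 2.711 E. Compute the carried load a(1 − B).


B(7,2.711) = 0.014291 (Erlang-B)
Carried load = a(1 − B) = 2.711·(1 − 0.014291) = 2.711·0.985709 = 2.6723 E

Final: 2.6723 Erlangs


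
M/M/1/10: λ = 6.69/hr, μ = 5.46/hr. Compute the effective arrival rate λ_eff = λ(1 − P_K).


ρ = 1.2253; P_K = (1−ρ)ρ^10/(1−ρ^11) = 0.205889
λ_eff = λ(1 − P_K) = 6.69·(1 − 0.205889) = 6.69·0.794111 = 5.3126 /hr

Final: 5.3126 /hr


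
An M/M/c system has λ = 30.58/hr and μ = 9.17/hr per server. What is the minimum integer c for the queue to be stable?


Stability requires cμ > λ ⇔ c > λ/μ.
λ/μ = 30.58/9.17 = 3.3348
Minimum integer c = ⌊3.3348⌋ + 1 = 4
Check: 4·9.17 = 36.68 > 30.58, while 3·9.17 = 27.51 ≤ 30.58

Final: 4 servers


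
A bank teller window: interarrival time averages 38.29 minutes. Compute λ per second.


λ = 1/(interarrival time) in consistent units.
1 second = 0.0166667 min, so λ = 0.0166667/38.29 = 0.0004353 per second

Final: 0.0004353 /sec


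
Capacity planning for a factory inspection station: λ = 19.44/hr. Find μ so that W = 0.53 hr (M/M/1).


W = 1/(μ−λ) ⇒ μ − λ = 1/W = 1/0.53 = 1.8868
μ = λ + 1/W = 19.44 + 1.8868 = 21.3268 per hr

Final: 21.3268 /hr


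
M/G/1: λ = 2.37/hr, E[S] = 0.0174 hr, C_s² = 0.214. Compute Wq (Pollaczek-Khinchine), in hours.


ρ = λ·E[S] = 2.37·0.0174 = 0.04124
E[S²] = E[S]²(1+C_s²) = 0.0174²·(1+0.214) = 0.0003676
Wq = λ·E[S²]/(2(1−ρ)) = 2.37·0.0003676/(2·0.9588) = 0.0004543 hr

Final: 0.0004543 hr


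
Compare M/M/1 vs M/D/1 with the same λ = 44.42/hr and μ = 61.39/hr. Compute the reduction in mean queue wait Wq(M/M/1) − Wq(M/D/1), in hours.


ρ = 44.42/61.39 = 0.7236
Wq(M/M/1) = ρ/(μ−λ) = 0.7236/16.97 = 0.04264 hr
Wq(M/D/1) = ρ/(2(μ−λ)) = 0.02132 hr
Savings = 0.04264 − 0.02132 = 0.02132 hr

Final: 0.02132 hr


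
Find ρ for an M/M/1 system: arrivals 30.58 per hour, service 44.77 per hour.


ρ = λ/μ = 30.58/44.77 = 0.6830

Final: 0.6830


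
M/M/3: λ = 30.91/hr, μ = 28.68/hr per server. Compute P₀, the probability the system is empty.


a = λ/μ = 30.91/28.68 = 1.0778; ρ = a/c = 0.3593
Σ_{k=0}^{2} a^k/k! (terms k=0..2) = 1.00000 + 1.07775 + 0.58078 = 2.65853
Tail: a^3/(3!(1−ρ)) = 1.25187/(6·0.6407) = 0.32563
P₀ = 1/(2.65853 + 0.32563) = 1/2.98416 = 0.335103

Final: 0.335103


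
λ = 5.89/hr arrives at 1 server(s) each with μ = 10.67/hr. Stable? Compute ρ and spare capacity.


Total capacity cμ = 1·10.67 = 10.67/hr
ρ = λ/(cμ) = 5.89/10.67 = 0.5520
Stable ⇔ ρ < 1: YES
Spare capacity = cμ − λ = 10.67 − 5.89 = 4.78/hr

Final: ρ = 0.5520; stable; margin = 4.78/hr


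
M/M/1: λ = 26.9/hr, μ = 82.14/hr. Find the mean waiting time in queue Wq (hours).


ρ = 26.9/82.14 = 0.3275
Wq = ρ/(μ−λ) = 0.3275/(82.14 − 26.9) = 0.3275/55.24 = 0.005928 hr

Final: 0.005928 hr


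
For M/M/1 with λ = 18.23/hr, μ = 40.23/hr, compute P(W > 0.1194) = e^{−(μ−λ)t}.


W ~ Exponential(μ−λ) for M/M/1.
μ − λ = 40.23 − 18.23 = 22.0000
P(W > t) = e^{−(μ−λ)t} = e^{−2.6268} = 0.072309

Final: 0.072309


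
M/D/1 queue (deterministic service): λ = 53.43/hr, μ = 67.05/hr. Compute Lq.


ρ = 53.43/67.05 = 0.7969
M/D/1: Lq = ρ²/(2(1−ρ)) = 0.6350/(2·0.2031) = 1.56302

Final: 1.56302


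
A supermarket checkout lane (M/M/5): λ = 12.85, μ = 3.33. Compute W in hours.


a = 3.8589; ρ = 0.7718; P₀ = 0.016035
Lq = P₀·a^c·ρ/(c!(1−ρ)²) = 1.69410
Wq = Lq/λ = 1.69410/12.85 = 0.13184 hr
W = Wq + 1/μ = 0.13184 + 0.30030 = 0.43214 hr

Final: 0.43214 hr


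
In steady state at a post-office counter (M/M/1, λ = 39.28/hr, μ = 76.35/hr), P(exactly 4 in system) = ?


ρ = 39.28/76.35 = 0.5145
P_n = (1−ρ)·ρ^n = (1 − 0.5145)·0.5145^4 = 0.4855·0.070057 = 0.034014

Final: 0.034014


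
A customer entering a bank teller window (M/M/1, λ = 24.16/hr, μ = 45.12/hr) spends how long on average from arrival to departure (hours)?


W = 1/(μ−λ) = 1/(45.12 − 24.16) = 1/20.96 = 0.04771 hr

Final: 0.04771 hr


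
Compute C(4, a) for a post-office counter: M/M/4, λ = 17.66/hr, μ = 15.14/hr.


a = λ/μ = 1.1664; ρ = a/4 = 0.2916
P₀ = 0.310545 (from M/M/c formula)
C(c,a) = [a^c/(c!(1−ρ))]·P₀ = [1.85123/(24·0.7084)]·0.310545
= 0.10889·0.310545 = 0.033814

Final: 0.033814


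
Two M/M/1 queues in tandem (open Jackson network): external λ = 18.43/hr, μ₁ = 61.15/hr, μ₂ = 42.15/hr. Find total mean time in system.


Each node sees arrival rate λ = 18.43/hr (tandem ⇒ throughput preserved).
W₁ = 1/(μ₁−λ) = 1/(61.15−18.43) = 0.02341 hr
W₂ = 1/(μ₂−λ) = 1/(42.15−18.43) = 0.04216 hr
W_total = W₁ + W₂ = 0.02341 + 0.04216 = 0.06557 hr

Final: 0.06557 hr


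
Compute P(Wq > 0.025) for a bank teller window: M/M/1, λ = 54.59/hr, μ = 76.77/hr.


ρ = 54.59/76.77 = 0.7111
P(Wq > t) = ρ·e^{−(μ−λ)t} = 0.7111·e^{−0.5545}
= 0.7111·0.574359 = 0.408418

Final: 0.408418


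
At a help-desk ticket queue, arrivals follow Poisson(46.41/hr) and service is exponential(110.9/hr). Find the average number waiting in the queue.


ρ = 46.41/110.9 = 0.4185
Lq = ρ²/(1−ρ) = 0.1751/0.5815 = 0.3012

Final: 0.3012


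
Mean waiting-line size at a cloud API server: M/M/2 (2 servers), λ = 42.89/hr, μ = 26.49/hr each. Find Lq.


a = λ/μ = 1.6191; ρ = a/2 = 0.8096
P₀ = 0.105247
Lq = P₀·a^c·ρ / (c!·(1−ρ)²) = 0.105247·2.62149·0.8096/(2·0.03627)
= 3.07902

Final: 3.07902


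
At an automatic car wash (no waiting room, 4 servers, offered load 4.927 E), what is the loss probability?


B(c,a) = (a^c/c!) / Σ_{k=0}^{c} a^k/k!
a^4/4! = 24.553817
Σ terms (k=0..4): 1.00000 + 4.92700 + 12.13766 + 19.93409 + 24.55382 = 62.552572
B = 24.553817/62.552572 = 0.392531

Final: 0.392531


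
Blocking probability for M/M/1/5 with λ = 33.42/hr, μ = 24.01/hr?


ρ = λ/μ = 33.42/24.01 = 1.3919
P_K = (1−ρ)ρ^K/(1−ρ^(K+1)) = (-0.3919·5.224821)/(1 − 7.272533)
= -2.047712/-6.272533 = 0.326457

Final: 0.326457


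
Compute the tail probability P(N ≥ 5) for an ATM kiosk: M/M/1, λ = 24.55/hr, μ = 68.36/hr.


ρ = 24.55/68.36 = 0.3591
P(N ≥ n) = ρ^n = 0.3591^5 = 0.005974

Final: 0.005974


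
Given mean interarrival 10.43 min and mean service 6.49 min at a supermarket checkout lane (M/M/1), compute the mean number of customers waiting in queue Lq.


λ = 60/10.43 = 5.7526 /hr
μ = 60/6.49 = 9.2450 /hr
ρ = λ/μ = 5.7526/9.2450 = 0.6222
Lq = ρ²/(1−ρ) = 0.3872/0.3778 = 1.0250

Final: 1.0250


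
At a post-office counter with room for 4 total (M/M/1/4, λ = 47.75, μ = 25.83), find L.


ρ = 47.75/25.83 = 1.8486
L = ρ[1 − (K+1)ρ^K + Kρ^(K+1)] / [(1−ρ)(1−ρ^(K+1))]
Numerator: 1.8486·(1 − 5·11.678737 + 4·21.589613) = 53.545007
Denominator: (-0.8486)·(-20.589613) = 17.472873
L = 53.545007/17.472873 = 3.0645

Final: 3.0645


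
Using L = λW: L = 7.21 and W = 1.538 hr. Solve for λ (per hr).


λ = L/W = 7.21/1.538 = 4.6879 /hr

Final: 4.6879 /hr


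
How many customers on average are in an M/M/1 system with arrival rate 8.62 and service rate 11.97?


ρ = λ/μ = 8.62/11.97 = 0.7201
L = ρ/(1−ρ) = 0.7201/(1 − 0.7201) = 0.7201/0.2799 = 2.5731

Final: 2.5731


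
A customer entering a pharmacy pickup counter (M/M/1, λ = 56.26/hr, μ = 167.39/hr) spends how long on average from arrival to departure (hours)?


W = 1/(μ−λ) = 1/(167.39 − 56.26) = 1/111.13 = 0.008998 hr

Final: 0.008998 hr


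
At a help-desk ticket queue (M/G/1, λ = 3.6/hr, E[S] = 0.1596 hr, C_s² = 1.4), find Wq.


ρ = λ·E[S] = 3.6·0.1596 = 0.5746
E[S²] = E[S]²(1+C_s²) = 0.1596²·(1+1.4) = 0.061133
Wq = λ·E[S²]/(2(1−ρ)) = 3.6·0.061133/(2·0.4254) = 0.25865 hr

Final: 0.25865 hr


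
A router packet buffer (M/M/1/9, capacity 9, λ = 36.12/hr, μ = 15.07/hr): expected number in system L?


ρ = 36.12/15.07 = 2.3968
L = ρ[1 − (K+1)ρ^K + Kρ^(K+1)] / [(1−ρ)(1−ρ^(K+1))]
Numerator: 2.3968·(1 − 10·2610.420095 + 9·6256.693684) = 72400.687767
Denominator: (-1.3968)·(-6255.693684) = 8738.045923
L = 72400.687767/8738.045923 = 8.2857

Final: 8.2857


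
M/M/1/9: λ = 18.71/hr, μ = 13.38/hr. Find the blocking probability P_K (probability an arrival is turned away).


ρ = λ/μ = 18.71/13.38 = 1.3984
P_K = (1−ρ)ρ^K/(1−ρ^(K+1)) = (-0.3984·20.443680)/(1 − 28.587537)
= -8.143857/-27.587537 = 0.295201

Final: 0.295201


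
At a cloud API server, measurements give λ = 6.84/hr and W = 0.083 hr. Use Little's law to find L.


L = λW = 6.84·0.083 = 0.5677

Final: 0.5677


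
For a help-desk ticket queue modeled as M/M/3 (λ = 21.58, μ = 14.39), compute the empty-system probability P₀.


a = λ/μ = 21.58/14.39 = 1.4997; ρ = a/c = 0.4999
Σ_{k=0}^{2} a^k/k! (terms k=0..2) = 1.00000 + 1.49965 + 1.12448 = 3.62413
Tail: a^3/(3!(1−ρ)) = 3.37266/(6·0.5001) = 1.12396
P₀ = 1/(3.62413 + 1.12396) = 1/4.74809 = 0.210611

Final: 0.210611


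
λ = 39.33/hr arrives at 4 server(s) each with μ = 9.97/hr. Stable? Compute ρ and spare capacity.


Total capacity cμ = 4·9.97 = 39.88/hr
ρ = λ/(cμ) = 39.33/39.88 = 0.9862
Stable ⇔ ρ < 1: YES
Spare capacity = cμ − λ = 39.88 − 39.33 = 0.55/hr

Final: ρ = 0.9862; stable; margin = 0.55/hr
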